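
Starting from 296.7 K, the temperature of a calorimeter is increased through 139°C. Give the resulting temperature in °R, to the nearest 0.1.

784.3°R

Initial temperature in Celsius: 296.7 - 273.15 = 23.5500°C.
Final Celsius temperature: 23.5500 + 139.0000 = 162.5500°C.
In Rankine: 162.5500 × 1.8 + 491.67 = 784.3°R.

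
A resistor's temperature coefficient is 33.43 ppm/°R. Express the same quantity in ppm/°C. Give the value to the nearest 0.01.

60.17 ppm/°C

The quantity depends on a temperature interval, so only the ratio of degree sizes applies; the offset between the scales is irrelevant.
A change of 1°C is a change of 1.8°R, so per °C the value is 33.43 × 1.8 = 60.17.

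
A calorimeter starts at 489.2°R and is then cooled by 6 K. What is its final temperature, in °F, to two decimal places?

Initial temperature in Celsius: (489.2 - 491.67) × 5/9 = -1.3722°C.
The 6 K change is an interval; Kelvin and Celsius degrees are the same size, so ΔC = -6°C.
Final Celsius temperature: -1.3722 - 6.0000 = -7.3722°C.
In Fahrenheit: -7.3722 × 1.8 + 32 = 18.73°F.

18.73°F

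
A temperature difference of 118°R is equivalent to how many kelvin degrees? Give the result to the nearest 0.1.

65.6 K

An interval of 1°R corresponds to 5/9 K.
118 × 5/9 = 65.6.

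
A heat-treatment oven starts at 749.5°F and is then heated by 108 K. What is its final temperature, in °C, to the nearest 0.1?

506.6°C

Initial temperature in Celsius: (749.5 - 32) × 5/9 = 398.6111°C.
The 108 K change is an interval; Kelvin and Celsius degrees are the same size, so ΔC = +108°C.
Final Celsius temperature: 398.6111 + 108.0000 = 506.6111°C.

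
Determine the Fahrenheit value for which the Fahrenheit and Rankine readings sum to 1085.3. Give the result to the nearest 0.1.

Let F be the Fahrenheit reading. The Rankine reading is R = 1·F + 459.67.
Require F + R = 1085.3: (2)·F + 459.67 = 1085.3.
F = (1085.3 - 459.67) / (2) = 312.8.

312.8°F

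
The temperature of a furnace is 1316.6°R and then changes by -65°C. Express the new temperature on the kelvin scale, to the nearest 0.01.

666.44 K

Initial temperature in Celsius: (1316.6 - 491.67) × 5/9 = 458.2944°C.
Final Celsius temperature: 458.2944 - 65.0000 = 393.2944°C.
In kelvin: 393.2944 + 273.15 = 666.44 K.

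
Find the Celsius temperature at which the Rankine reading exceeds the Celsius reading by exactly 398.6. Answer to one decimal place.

-116.3°C

Let C be the Celsius reading. The Rankine reading is R = 1.8·C + 491.67.
Require R - C = 398.6: (0.8)·C + 491.67 = 398.6.
C = (398.6 - 491.67) / (0.8) = -116.3.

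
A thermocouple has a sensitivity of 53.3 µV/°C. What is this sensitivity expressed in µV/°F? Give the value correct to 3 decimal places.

Since only a temperature interval is involved, the additive offset between the scales drops out.
A change of 1°F is a change of 5/9°C, so per °F the value is 53.3 × 5/9 = 29.611.

29.611 µV/°F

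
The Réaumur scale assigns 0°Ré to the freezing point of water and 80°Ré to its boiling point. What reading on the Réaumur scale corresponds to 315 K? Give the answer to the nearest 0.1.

33.5°Ré

First in Celsius: 315 - 273.15 = 41.8500°C.
Linearly onto the Réaumur scale: 0 + (41.8500 / 100) × (80 - 0) = 33.5°Ré.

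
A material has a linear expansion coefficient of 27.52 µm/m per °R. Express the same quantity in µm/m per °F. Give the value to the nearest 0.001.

27.520 µm/m per °F

The quantity depends on a temperature interval, so only the ratio of degree sizes applies; the offset between the scales is irrelevant.
A change of 1°F is a change of 1°R, so per °F the value is 27.52 × 1 = 27.520.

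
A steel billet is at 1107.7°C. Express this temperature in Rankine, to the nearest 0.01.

In Rankine: 1107.7000 × 1.8 + 491.67 = 2485.53°R.

2485.53°R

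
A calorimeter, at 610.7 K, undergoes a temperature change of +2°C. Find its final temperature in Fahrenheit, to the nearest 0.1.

643.2°F

Initial temperature in Celsius: 610.7 - 273.15 = 337.5500°C.
Final Celsius temperature: 337.5500 + 2.0000 = 339.5500°C.
In Fahrenheit: 339.5500 × 1.8 + 32 = 643.2°F.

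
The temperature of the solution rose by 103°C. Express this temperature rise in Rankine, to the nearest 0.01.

185.40°R

For a temperature interval the offset drops out; only the factor 1.8 applies.
103 × 1.8 = 185.40.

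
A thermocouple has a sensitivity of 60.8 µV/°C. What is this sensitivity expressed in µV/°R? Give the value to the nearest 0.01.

33.78 µV/°R

Since only a temperature interval is involved, the additive offset between the scales drops out.
A change of 1°R is a change of 5/9°C, so per °R the value is 60.8 × 5/9 = 33.78.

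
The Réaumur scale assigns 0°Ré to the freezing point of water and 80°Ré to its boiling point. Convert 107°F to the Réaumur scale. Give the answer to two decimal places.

First in Celsius: (107 - 32) × 5/9 = 41.6667°C.
Linearly onto the Réaumur scale: 0 + (41.6667 / 100) × (80 - 0) = 33.33°Ré.

33.33°Ré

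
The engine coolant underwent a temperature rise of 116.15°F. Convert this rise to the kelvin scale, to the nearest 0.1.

64.5 K

An interval of 1°F corresponds to 5/9 K.
116.15 × 5/9 = 64.5.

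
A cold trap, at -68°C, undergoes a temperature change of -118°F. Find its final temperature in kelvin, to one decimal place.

139.6 K

The 118°F change is an interval, so only the factor 5/9 applies: -118 × 5/9 = -65.5556°C.
Final Celsius temperature: -68.0000 - 65.5556 = -133.5556°C.
In kelvin: -133.5556 + 273.15 = 139.6 K.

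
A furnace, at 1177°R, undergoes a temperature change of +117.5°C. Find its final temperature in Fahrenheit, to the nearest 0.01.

928.83°F

Initial temperature in Celsius: (1177 - 491.67) × 5/9 = 380.7389°C.
Final Celsius temperature: 380.7389 + 117.5000 = 498.2389°C.
In Fahrenheit: 498.2389 × 1.8 + 32 = 928.83°F.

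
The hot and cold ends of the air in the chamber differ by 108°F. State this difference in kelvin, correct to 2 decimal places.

An interval of 1°F corresponds to 5/9 K.
108 × 5/9 = 60.00.

60.00 K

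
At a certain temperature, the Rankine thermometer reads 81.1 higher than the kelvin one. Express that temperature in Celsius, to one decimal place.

-171.8°C

Let x be the kelvin reading; then the Rankine reading is 1.8·x.
(1.8·x) - x = 81.1  ⇒  (0.8)·x = 81.1  ⇒  x = 101.3750 K.
In Celsius: 101.375 - 273.15 = -171.8°C.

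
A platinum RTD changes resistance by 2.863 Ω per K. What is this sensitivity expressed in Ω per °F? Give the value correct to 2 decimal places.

1.59 Ω per °F

The quantity depends on a temperature interval, so only the ratio of degree sizes applies; the offset between the scales is irrelevant.
A change of 1°F is a change of 5/9 K, so per °F the value is 2.863 × 5/9 = 1.59.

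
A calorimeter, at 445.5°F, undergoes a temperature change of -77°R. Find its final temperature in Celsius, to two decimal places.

186.94°C

Initial temperature in Celsius: (445.5 - 32) × 5/9 = 229.7222°C.
The 77°R change is an interval, so only the factor 5/9 applies: -77 × 5/9 = -42.7778°C.
Final Celsius temperature: 229.7222 - 42.7778 = 186.9444°C.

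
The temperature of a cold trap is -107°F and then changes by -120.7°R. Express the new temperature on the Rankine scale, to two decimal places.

231.97°R

Initial temperature in Celsius: (-107 - 32) × 5/9 = -77.2222°C.
The 120.7°R change is an interval, so only the factor 5/9 applies: -120.7 × 5/9 = -67.0556°C.
Final Celsius temperature: -77.2222 - 67.0556 = -144.2778°C.
In Rankine: -144.2778 × 1.8 + 491.67 = 231.97°R.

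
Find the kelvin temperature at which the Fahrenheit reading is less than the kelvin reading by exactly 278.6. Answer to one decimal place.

226.3 K

Let K be the kelvin reading. The Fahrenheit reading is F = 1.8·K - 459.67.
Require F - K = -278.6: (0.8)·K - 459.67 = -278.6.
K = (-278.6 + 459.67) / (0.8) = 226.3.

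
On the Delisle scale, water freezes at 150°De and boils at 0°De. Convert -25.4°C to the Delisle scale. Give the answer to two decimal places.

188.10°De

Linearly onto the Delisle scale: 150 + (-25.4000 / 100) × (0 - 150) = 188.10°De.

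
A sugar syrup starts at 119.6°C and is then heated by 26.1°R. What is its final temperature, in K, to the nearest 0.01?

407.25 K

The 26.1°R change is an interval, so only the factor 5/9 applies: +26.1 × 5/9 = +14.5000°C.
Final Celsius temperature: 119.6000 + 14.5000 = 134.1000°C.
In kelvin: 134.1000 + 273.15 = 407.25 K.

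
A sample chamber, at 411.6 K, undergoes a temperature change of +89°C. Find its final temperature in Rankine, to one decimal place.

901.1°R

Initial temperature in Celsius: 411.6 - 273.15 = 138.4500°C.
Final Celsius temperature: 138.4500 + 89.0000 = 227.4500°C.
In Rankine: 227.4500 × 1.8 + 491.67 = 901.1°R.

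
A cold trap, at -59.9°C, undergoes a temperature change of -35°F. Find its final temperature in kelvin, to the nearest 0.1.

193.8 K

The 35°F change is an interval, so only the factor 5/9 applies: -35 × 5/9 = -19.4444°C.
Final Celsius temperature: -59.9000 - 19.4444 = -79.3444°C.
In kelvin: -79.3444 + 273.15 = 193.8 K.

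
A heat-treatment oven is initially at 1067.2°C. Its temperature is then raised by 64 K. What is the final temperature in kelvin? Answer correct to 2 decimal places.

1404.35 K

The 64 K change is an interval; Kelvin and Celsius degrees are the same size, so ΔC = +64°C.
Final Celsius temperature: 1067.2000 + 64.0000 = 1131.2000°C.
In kelvin: 1131.2000 + 273.15 = 1404.35 K.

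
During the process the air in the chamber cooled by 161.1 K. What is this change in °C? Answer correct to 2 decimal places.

Kelvin and Celsius degrees are the same size, so the interval is unchanged: 161.10.

161.10°C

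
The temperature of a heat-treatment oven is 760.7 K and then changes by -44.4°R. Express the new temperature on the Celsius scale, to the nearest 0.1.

462.9°C

Initial temperature in Celsius: 760.7 - 273.15 = 487.5500°C.
The 44.4°R change is an interval, so only the factor 5/9 applies: -44.4 × 5/9 = -24.6667°C.
Final Celsius temperature: 487.5500 - 24.6667 = 462.8833°C.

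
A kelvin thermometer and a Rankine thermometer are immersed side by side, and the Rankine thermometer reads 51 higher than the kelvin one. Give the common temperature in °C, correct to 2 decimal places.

-209.40°C

Let x be the kelvin reading; then the Rankine reading is 1.8·x.
(1.8·x) - x = 51  ⇒  (0.8)·x = 51  ⇒  x = 63.7500 K.
In Celsius: 63.75 - 273.15 = -209.40°C.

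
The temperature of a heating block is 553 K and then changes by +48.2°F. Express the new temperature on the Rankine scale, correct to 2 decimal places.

1043.60°R

Initial temperature in Celsius: 553 - 273.15 = 279.8500°C.
The 48.2°F change is an interval, so only the factor 5/9 applies: +48.2 × 5/9 = +26.7778°C.
Final Celsius temperature: 279.8500 + 26.7778 = 306.6278°C.
In Rankine: 306.6278 × 1.8 + 491.67 = 1043.60°R.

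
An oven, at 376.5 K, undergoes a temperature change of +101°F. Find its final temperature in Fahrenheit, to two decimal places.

Initial temperature in Celsius: 376.5 - 273.15 = 103.3500°C.
The 101°F change is an interval, so only the factor 5/9 applies: +101 × 5/9 = +56.1111°C.
Final Celsius temperature: 103.3500 + 56.1111 = 159.4611°C.
In Fahrenheit: 159.4611 × 1.8 + 32 = 319.03°F.

319.03°F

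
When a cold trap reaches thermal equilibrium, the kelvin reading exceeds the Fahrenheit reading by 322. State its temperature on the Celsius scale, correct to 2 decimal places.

Let x be the Fahrenheit reading; then the kelvin reading is 5/9·x + 255.372.
(5/9·x + 255.372) - x = 322  ⇒  (-4/9)·x = 66.6278  ⇒  x = -149.9125°F.
In Celsius: (-149.9125 - 32) × 5/9 = -101.06°C.

-101.06°C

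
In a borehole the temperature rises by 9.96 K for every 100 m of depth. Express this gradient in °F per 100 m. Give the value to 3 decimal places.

17.928 °F/100 m

Since only a temperature interval is involved, the additive offset between the scales drops out.
A change of 1 K is a change of 1.8°F, so 9.96 × 1.8 = 17.928.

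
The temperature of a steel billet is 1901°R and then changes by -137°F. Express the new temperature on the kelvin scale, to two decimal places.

Initial temperature in Celsius: (1901 - 491.67) × 5/9 = 782.9611°C.
The 137°F change is an interval, so only the factor 5/9 applies: -137 × 5/9 = -76.1111°C.
Final Celsius temperature: 782.9611 - 76.1111 = 706.8500°C.
In kelvin: 706.8500 + 273.15 = 980.00 K.

980.00 K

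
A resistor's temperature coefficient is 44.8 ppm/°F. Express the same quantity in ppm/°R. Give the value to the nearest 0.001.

The quantity depends on a temperature interval, so only the ratio of degree sizes applies; the offset between the scales is irrelevant.
A change of 1°R is a change of 1°F, so per °R the value is 44.8 × 1 = 44.800.

44.800 ppm/°R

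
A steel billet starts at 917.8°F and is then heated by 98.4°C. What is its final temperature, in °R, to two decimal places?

1554.59°R

Initial temperature in Celsius: (917.8 - 32) × 5/9 = 492.1111°C.
Final Celsius temperature: 492.1111 + 98.4000 = 590.5111°C.
In Rankine: 590.5111 × 1.8 + 491.67 = 1554.59°R.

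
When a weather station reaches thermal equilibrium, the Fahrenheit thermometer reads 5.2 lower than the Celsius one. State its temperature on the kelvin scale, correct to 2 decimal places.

226.65 K

Let x be the Celsius reading; then the Fahrenheit reading is 1.8·x + 32.
(1.8·x + 32) - x = -5.2  ⇒  (0.8)·x = -37.2  ⇒  x = -46.5000°C.
In kelvin: -46.5000 + 273.15 = 226.65 K.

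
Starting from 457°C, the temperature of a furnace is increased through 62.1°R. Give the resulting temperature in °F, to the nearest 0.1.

The 62.1°R change is an interval, so only the factor 5/9 applies: +62.1 × 5/9 = +34.5000°C.
Final Celsius temperature: 457.0000 + 34.5000 = 491.5000°C.
In Fahrenheit: 491.5000 × 1.8 + 32 = 916.7°F.

916.7°F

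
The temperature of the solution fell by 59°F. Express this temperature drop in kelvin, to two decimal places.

32.78 K

For a temperature interval the offset drops out; only the factor 5/9 applies.
59 × 5/9 = 32.78.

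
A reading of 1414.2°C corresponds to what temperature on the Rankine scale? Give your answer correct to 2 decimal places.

In Rankine: 1414.2000 × 1.8 + 491.67 = 3037.23°R.

3037.23°R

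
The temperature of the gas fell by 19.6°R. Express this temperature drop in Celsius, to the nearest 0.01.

10.89°C

An interval of 1°R corresponds to 5/9°C.
19.6 × 5/9 = 10.89.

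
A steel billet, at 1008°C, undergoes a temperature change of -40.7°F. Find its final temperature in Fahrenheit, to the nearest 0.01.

1805.70°F

The 40.7°F change is an interval, so only the factor 5/9 applies: -40.7 × 5/9 = -22.6111°C.
Final Celsius temperature: 1008.0000 - 22.6111 = 985.3889°C.
In Fahrenheit: 985.3889 × 1.8 + 32 = 1805.70°F.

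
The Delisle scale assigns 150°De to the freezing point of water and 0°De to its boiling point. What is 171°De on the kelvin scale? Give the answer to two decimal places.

259.15 K

Linear interpolation between the fixed points: C = (171 - 150) × 100 / (0 - 150) = -14.0000°C.
Then -14.0000 + 273.15 = 259.15 K.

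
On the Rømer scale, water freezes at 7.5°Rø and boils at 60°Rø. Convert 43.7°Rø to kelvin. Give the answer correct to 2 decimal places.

Linear interpolation between the fixed points: C = (43.7 - 7.5) × 100 / (60 - 7.5) = 68.9524°C.
Then 68.9524 + 273.15 = 342.10 K.

342.10 K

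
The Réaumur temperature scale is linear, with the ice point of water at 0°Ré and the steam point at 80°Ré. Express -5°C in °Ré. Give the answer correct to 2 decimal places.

Linearly onto the Réaumur scale: 0 + (-5.0000 / 100) × (80 - 0) = -4.00°Ré.

-4.00°Ré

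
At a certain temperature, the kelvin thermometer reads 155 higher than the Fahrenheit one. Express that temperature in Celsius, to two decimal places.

107.69°C

Let x be the Fahrenheit reading; then the kelvin reading is 5/9·x + 255.372.
(5/9·x + 255.372) - x = 155  ⇒  (-4/9)·x = -100.372  ⇒  x = 225.8375°F.
In Celsius: (225.8375 - 32) × 5/9 = 107.69°C.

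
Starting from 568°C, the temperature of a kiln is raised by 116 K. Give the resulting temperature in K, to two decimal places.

The 116 K change is an interval; Kelvin and Celsius degrees are the same size, so ΔC = +116°C.
Final Celsius temperature: 568.0000 + 116.0000 = 684.0000°C.
In kelvin: 684.0000 + 273.15 = 957.15 K.

957.15 K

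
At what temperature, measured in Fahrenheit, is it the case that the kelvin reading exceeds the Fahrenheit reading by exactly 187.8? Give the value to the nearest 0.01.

152.04°F

Let F be the Fahrenheit reading. The kelvin reading is K = 5/9·F + 255.372.
Require K - F = 187.8: (-4/9)·F + 255.372 = 187.8.
F = (187.8 - 255.372) / (-4/9) = 152.04.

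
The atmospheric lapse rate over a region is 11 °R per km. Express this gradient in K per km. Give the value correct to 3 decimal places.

The quantity depends on a temperature interval, so only the ratio of degree sizes applies; the offset between the scales is irrelevant.
A change of 1°R is a change of 5/9 K, so 11 × 5/9 = 6.111.

6.111 K/km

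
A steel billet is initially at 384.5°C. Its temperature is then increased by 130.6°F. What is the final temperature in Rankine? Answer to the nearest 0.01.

The 130.6°F change is an interval, so only the factor 5/9 applies: +130.6 × 5/9 = +72.5556°C.
Final Celsius temperature: 384.5000 + 72.5556 = 457.0556°C.
In Rankine: 457.0556 × 1.8 + 491.67 = 1314.37°R.

1314.37°R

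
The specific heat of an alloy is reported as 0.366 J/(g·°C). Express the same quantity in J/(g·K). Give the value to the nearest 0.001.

The quantity depends on a temperature interval, so only the ratio of degree sizes applies; the offset between the scales is irrelevant.
A change of 1 K is a change of 1°C, so per K the value is 0.366 × 1 = 0.366.

0.366 J/(g·K)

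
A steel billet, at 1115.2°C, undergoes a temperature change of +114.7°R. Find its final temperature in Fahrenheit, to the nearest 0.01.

The 114.7°R change is an interval, so only the factor 5/9 applies: +114.7 × 5/9 = +63.7222°C.
Final Celsius temperature: 1115.2000 + 63.7222 = 1178.9222°C.
In Fahrenheit: 1178.9222 × 1.8 + 32 = 2154.06°F.

2154.06°F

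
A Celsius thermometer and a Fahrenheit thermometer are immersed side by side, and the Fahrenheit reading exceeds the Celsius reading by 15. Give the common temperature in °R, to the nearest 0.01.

Let x be the Celsius reading; then the Fahrenheit reading is 1.8·x + 32.
(1.8·x + 32) - x = 15  ⇒  (0.8)·x = -17  ⇒  x = -21.2500°C.
In Rankine: -21.2500 × 1.8 + 491.67 = 453.42°R.

453.42°R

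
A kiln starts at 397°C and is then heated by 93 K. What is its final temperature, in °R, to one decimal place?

The 93 K change is an interval; Kelvin and Celsius degrees are the same size, so ΔC = +93°C.
Final Celsius temperature: 397.0000 + 93.0000 = 490.0000°C.
In Rankine: 490.0000 × 1.8 + 491.67 = 1373.7°R.

1373.7°R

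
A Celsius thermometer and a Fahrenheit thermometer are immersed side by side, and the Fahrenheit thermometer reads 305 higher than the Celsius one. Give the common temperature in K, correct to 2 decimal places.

Let x be the Celsius reading; then the Fahrenheit reading is 1.8·x + 32.
(1.8·x + 32) - x = 305  ⇒  (0.8)·x = 273  ⇒  x = 341.2500°C.
In kelvin: 341.2500 + 273.15 = 614.40 K.

614.40 K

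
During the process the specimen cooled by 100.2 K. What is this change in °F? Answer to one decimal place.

An interval of 1 K corresponds to 1.8°F.
100.2 × 1.8 = 180.4.

180.4°F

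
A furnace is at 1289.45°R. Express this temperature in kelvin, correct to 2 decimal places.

716.36 K

In Celsius: (1289.45 - 491.67) × 5/9 = 443.2111°C.
In kelvin: 443.2111 + 273.15 = 716.36 K.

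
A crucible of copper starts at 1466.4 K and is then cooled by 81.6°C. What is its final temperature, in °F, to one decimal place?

Initial temperature in Celsius: 1466.4 - 273.15 = 1193.2500°C.
Final Celsius temperature: 1193.2500 - 81.6000 = 1111.6500°C.
In Fahrenheit: 1111.6500 × 1.8 + 32 = 2033.0°F.

2033.0°F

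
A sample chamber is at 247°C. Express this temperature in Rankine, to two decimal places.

In Rankine: 247.0000 × 1.8 + 491.67 = 936.27°R.

936.27°R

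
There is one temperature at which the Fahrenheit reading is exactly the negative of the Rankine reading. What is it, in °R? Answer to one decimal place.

Let R be the Rankine reading. The Fahrenheit reading is F = 1·R - 459.67.
Require F = -1·R: 1·R - 459.67 = -1·R.
(2)·R = 459.67  ⇒  R = 229.8.

229.8°R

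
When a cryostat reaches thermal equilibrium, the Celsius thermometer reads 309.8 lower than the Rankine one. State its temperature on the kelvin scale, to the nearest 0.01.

Let x be the Rankine reading; then the Celsius reading is 5/9·x - 273.15.
(5/9·x - 273.15) - x = -309.8  ⇒  (-4/9)·x = -36.65  ⇒  x = 82.4625°R.
In Celsius: (82.4625 - 491.67) × 5/9 = -227.3375°C.
In kelvin: -227.3375 + 273.15 = 45.81 K.

45.81 K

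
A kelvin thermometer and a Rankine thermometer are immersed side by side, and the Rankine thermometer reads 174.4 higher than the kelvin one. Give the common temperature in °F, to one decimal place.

-67.3°F

Let x be the kelvin reading; then the Rankine reading is 1.8·x.
(1.8·x) - x = 174.4  ⇒  (0.8)·x = 174.4  ⇒  x = 218.0000 K.
In Celsius: 218 - 273.15 = -55.1500°C.
In Fahrenheit: -55.1500 × 1.8 + 32 = -67.3°F.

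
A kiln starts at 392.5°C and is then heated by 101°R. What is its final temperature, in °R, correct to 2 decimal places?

1299.17°R

The 101°R change is an interval, so only the factor 5/9 applies: +101 × 5/9 = +56.1111°C.
Final Celsius temperature: 392.5000 + 56.1111 = 448.6111°C.
In Rankine: 448.6111 × 1.8 + 491.67 = 1299.17°R.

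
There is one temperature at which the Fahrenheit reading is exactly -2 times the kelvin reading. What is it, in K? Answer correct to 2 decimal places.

Let K be the kelvin reading. The Fahrenheit reading is F = 1.8·K - 459.67.
Require F = -2·K: 1.8·K - 459.67 = -2·K.
(3.8)·K = 459.67  ⇒  K = 120.97.

120.97 K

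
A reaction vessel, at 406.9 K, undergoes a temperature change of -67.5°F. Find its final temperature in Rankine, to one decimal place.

664.9°R

Initial temperature in Celsius: 406.9 - 273.15 = 133.7500°C.
The 67.5°F change is an interval, so only the factor 5/9 applies: -67.5 × 5/9 = -37.5000°C.
Final Celsius temperature: 133.7500 - 37.5000 = 96.2500°C.
In Rankine: 96.2500 × 1.8 + 491.67 = 664.9°R.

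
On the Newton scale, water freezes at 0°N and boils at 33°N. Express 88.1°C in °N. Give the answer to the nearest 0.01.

29.07°N

Linearly onto the Newton scale: 0 + (88.1000 / 100) × (33 - 0) = 29.07°N.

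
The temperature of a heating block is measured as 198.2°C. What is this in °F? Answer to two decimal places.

In Fahrenheit: 198.2000 × 1.8 + 32 = 388.76°F.

388.76°F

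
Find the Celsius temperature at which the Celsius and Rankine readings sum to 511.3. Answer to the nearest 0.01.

7.01°C

Let C be the Celsius reading. The Rankine reading is R = 1.8·C + 491.67.
Require C + R = 511.3: (2.8)·C + 491.67 = 511.3.
C = (511.3 - 491.67) / (2.8) = 7.01.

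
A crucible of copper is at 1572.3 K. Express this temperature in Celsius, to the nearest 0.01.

1299.15°C

In Celsius: 1572.3 - 273.15 = 1299.1500°C.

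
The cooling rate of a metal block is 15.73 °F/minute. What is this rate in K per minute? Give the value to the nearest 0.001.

8.739 K/minute

The quantity depends on a temperature interval, so only the ratio of degree sizes applies; the offset between the scales is irrelevant.
A change of 1°F is a change of 5/9 K, so 15.73 × 5/9 = 8.739.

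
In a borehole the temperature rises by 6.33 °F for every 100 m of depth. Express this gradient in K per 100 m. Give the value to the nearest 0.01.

Since only a temperature interval is involved, the additive offset between the scales drops out.
A change of 1°F is a change of 5/9 K, so 6.33 × 5/9 = 3.52.

3.52 K/100 m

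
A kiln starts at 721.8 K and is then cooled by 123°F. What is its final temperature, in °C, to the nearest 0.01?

Initial temperature in Celsius: 721.8 - 273.15 = 448.6500°C.
The 123°F change is an interval, so only the factor 5/9 applies: -123 × 5/9 = -68.3333°C.
Final Celsius temperature: 448.6500 - 68.3333 = 380.3167°C.

380.32°C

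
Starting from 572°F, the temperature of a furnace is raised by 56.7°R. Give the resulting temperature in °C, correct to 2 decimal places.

Initial temperature in Celsius: (572 - 32) × 5/9 = 300.0000°C.
The 56.7°R change is an interval, so only the factor 5/9 applies: +56.7 × 5/9 = +31.5000°C.
Final Celsius temperature: 300.0000 + 31.5000 = 331.5000°C.

331.50°C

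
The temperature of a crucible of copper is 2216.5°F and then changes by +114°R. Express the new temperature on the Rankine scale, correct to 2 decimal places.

2790.17°R

Initial temperature in Celsius: (2216.5 - 32) × 5/9 = 1213.6111°C.
The 114°R change is an interval, so only the factor 5/9 applies: +114 × 5/9 = +63.3333°C.
Final Celsius temperature: 1213.6111 + 63.3333 = 1276.9444°C.
In Rankine: 1276.9444 × 1.8 + 491.67 = 2790.17°R.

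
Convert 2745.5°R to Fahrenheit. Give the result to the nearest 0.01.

In Celsius: (2745.5 - 491.67) × 5/9 = 1252.1278°C.
In Fahrenheit: 1252.1278 × 1.8 + 32 = 2285.83°F.

2285.83°F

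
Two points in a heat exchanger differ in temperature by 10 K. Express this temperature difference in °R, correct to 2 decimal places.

An interval of 1 K corresponds to 1.8°R.
10 × 1.8 = 18.00.

18.00°R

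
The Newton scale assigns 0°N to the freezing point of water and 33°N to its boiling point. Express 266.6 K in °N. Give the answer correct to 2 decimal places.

First in Celsius: 266.6 - 273.15 = -6.5500°C.
Linearly onto the Newton scale: 0 + (-6.5500 / 100) × (33 - 0) = -2.16°N.

-2.16°N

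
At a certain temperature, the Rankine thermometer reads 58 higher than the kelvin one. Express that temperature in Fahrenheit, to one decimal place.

-329.2°F

Let x be the kelvin reading; then the Rankine reading is 1.8·x.
(1.8·x) - x = 58  ⇒  (0.8)·x = 58  ⇒  x = 72.5000 K.
In Celsius: 72.5 - 273.15 = -200.6500°C.
In Fahrenheit: -200.6500 × 1.8 + 32 = -329.2°F.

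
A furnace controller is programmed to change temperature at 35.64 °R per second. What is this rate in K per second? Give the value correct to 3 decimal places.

19.800 K/second

The quantity depends on a temperature interval, so only the ratio of degree sizes applies; the offset between the scales is irrelevant.
A change of 1°R is a change of 5/9 K, so 35.64 × 5/9 = 19.800.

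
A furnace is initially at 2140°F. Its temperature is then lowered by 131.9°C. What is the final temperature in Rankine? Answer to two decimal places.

Initial temperature in Celsius: (2140 - 32) × 5/9 = 1171.1111°C.
Final Celsius temperature: 1171.1111 - 131.9000 = 1039.2111°C.
In Rankine: 1039.2111 × 1.8 + 491.67 = 2362.25°R.

2362.25°R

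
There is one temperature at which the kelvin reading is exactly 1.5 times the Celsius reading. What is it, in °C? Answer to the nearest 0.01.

Let C be the Celsius reading. The kelvin reading is K = 1·C + 273.15.
Require K = 1.5·C: 1·C + 273.15 = 1.5·C.
(-0.5)·C = -273.15  ⇒  C = 546.30.

546.30°C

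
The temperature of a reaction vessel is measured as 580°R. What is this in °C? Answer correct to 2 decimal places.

In Celsius: (580 - 491.67) × 5/9 = 49.0722°C.

49.07°C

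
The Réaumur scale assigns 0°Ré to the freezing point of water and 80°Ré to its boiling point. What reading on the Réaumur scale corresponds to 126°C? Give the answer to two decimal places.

100.80°Ré

Linearly onto the Réaumur scale: 0 + (126.0000 / 100) × (80 - 0) = 100.80°Ré.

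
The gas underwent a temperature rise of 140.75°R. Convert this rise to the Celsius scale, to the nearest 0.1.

78.2°C

An interval of 1°R corresponds to 5/9°C.
140.75 × 5/9 = 78.2.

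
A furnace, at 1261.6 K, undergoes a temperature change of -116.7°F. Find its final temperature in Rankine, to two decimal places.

Initial temperature in Celsius: 1261.6 - 273.15 = 988.4500°C.
The 116.7°F change is an interval, so only the factor 5/9 applies: -116.7 × 5/9 = -64.8333°C.
Final Celsius temperature: 988.4500 - 64.8333 = 923.6167°C.
In Rankine: 923.6167 × 1.8 + 491.67 = 2154.18°R.

2154.18°R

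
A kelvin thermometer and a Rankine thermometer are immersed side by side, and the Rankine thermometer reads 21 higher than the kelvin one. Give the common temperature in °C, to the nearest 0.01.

Let x be the kelvin reading; then the Rankine reading is 1.8·x.
(1.8·x) - x = 21  ⇒  (0.8)·x = 21  ⇒  x = 26.2500 K.
In Celsius: 26.25 - 273.15 = -246.90°C.

-246.90°C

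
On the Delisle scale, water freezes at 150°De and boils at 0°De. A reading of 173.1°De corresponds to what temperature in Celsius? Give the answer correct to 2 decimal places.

Linear interpolation between the fixed points: C = (173.1 - 150) × 100 / (0 - 150) = -15.4000°C.

-15.40°C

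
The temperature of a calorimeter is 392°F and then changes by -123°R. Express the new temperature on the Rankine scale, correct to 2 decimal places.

728.67°R

Initial temperature in Celsius: (392 - 32) × 5/9 = 200.0000°C.
The 123°R change is an interval, so only the factor 5/9 applies: -123 × 5/9 = -68.3333°C.
Final Celsius temperature: 200.0000 - 68.3333 = 131.6667°C.
In Rankine: 131.6667 × 1.8 + 491.67 = 728.67°R.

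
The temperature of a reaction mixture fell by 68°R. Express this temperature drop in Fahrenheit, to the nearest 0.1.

68.0°F

Rankine and Fahrenheit degrees are the same size, so the interval is unchanged: 68.0.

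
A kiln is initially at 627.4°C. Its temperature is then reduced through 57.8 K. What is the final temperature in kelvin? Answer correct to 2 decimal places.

The 57.8 K change is an interval; Kelvin and Celsius degrees are the same size, so ΔC = -57.8°C.
Final Celsius temperature: 627.4000 - 57.8000 = 569.6000°C.
In kelvin: 569.6000 + 273.15 = 842.75 K.

842.75 K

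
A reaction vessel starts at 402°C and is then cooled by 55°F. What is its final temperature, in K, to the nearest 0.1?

644.6 K

The 55°F change is an interval, so only the factor 5/9 applies: -55 × 5/9 = -30.5556°C.
Final Celsius temperature: 402.0000 - 30.5556 = 371.4444°C.
In kelvin: 371.4444 + 273.15 = 644.6 K.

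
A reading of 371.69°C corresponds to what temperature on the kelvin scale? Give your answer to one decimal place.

In kelvin: 371.6900 + 273.15 = 644.8 K.

644.8 K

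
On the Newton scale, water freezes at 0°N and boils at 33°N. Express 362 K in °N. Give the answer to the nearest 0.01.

29.32°N

First in Celsius: 362 - 273.15 = 88.8500°C.
Linearly onto the Newton scale: 0 + (88.8500 / 100) × (33 - 0) = 29.32°N.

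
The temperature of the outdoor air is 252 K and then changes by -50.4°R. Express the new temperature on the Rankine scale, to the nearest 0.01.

403.20°R

Initial temperature in Celsius: 252 - 273.15 = -21.1500°C.
The 50.4°R change is an interval, so only the factor 5/9 applies: -50.4 × 5/9 = -28.0000°C.
Final Celsius temperature: -21.1500 - 28.0000 = -49.1500°C.
In Rankine: -49.1500 × 1.8 + 491.67 = 403.20°R.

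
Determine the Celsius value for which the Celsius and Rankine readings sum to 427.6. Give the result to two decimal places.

-22.88°C

Let C be the Celsius reading. The Rankine reading is R = 1.8·C + 491.67.
Require C + R = 427.6: (2.8)·C + 491.67 = 427.6.
C = (427.6 - 491.67) / (2.8) = -22.88.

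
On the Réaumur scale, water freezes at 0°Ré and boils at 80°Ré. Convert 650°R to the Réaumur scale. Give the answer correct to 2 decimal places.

70.37°Ré

First in Celsius: (650 - 491.67) × 5/9 = 87.9611°C.
Linearly onto the Réaumur scale: 0 + (87.9611 / 100) × (80 - 0) = 70.37°Ré.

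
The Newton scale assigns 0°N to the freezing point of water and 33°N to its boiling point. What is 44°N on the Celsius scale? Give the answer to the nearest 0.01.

Linear interpolation between the fixed points: C = (44 - 0) × 100 / (33 - 0) = 133.3333°C.

133.33°C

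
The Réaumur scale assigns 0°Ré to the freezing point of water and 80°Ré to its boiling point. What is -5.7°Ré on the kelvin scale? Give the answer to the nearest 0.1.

266.0 K

Linear interpolation between the fixed points: C = (-5.7 - 0) × 100 / (80 - 0) = -7.1250°C.
Then -7.1250 + 273.15 = 266.0 K.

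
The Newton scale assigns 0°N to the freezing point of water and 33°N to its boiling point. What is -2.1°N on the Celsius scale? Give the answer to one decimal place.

-6.4°C

Linear interpolation between the fixed points: C = (-2.1 - 0) × 100 / (33 - 0) = -6.3636°C.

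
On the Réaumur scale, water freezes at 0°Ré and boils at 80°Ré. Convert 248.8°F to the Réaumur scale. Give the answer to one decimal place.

96.4°Ré

First in Celsius: (248.8 - 32) × 5/9 = 120.4444°C.
Linearly onto the Réaumur scale: 0 + (120.4444 / 100) × (80 - 0) = 96.4°Ré.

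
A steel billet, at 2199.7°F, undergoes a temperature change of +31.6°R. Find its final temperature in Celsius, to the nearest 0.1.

1221.8°C

Initial temperature in Celsius: (2199.7 - 32) × 5/9 = 1204.2778°C.
The 31.6°R change is an interval, so only the factor 5/9 applies: +31.6 × 5/9 = +17.5556°C.
Final Celsius temperature: 1204.2778 + 17.5556 = 1221.8333°C.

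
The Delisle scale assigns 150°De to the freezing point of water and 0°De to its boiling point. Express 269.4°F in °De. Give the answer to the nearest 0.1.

First in Celsius: (269.4 - 32) × 5/9 = 131.8889°C.
Linearly onto the Delisle scale: 150 + (131.8889 / 100) × (0 - 150) = -47.8°De.

-47.8°De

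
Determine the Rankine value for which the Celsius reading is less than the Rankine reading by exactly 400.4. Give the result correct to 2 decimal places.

286.31°R

Let R be the Rankine reading. The Celsius reading is C = 5/9·R - 273.15.
Require C - R = -400.4: (-4/9)·R - 273.15 = -400.4.
R = (-400.4 + 273.15) / (-4/9) = 286.31.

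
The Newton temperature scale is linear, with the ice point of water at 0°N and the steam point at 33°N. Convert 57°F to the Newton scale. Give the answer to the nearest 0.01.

First in Celsius: (57 - 32) × 5/9 = 13.8889°C.
Linearly onto the Newton scale: 0 + (13.8889 / 100) × (33 - 0) = 4.58°N.

4.58°N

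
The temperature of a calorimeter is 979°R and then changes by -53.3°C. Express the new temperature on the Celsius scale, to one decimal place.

217.4°C

Initial temperature in Celsius: (979 - 491.67) × 5/9 = 270.7389°C.
Final Celsius temperature: 270.7389 - 53.3000 = 217.4389°C.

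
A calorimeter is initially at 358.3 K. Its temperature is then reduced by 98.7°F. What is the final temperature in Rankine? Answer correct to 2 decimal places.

Initial temperature in Celsius: 358.3 - 273.15 = 85.1500°C.
The 98.7°F change is an interval, so only the factor 5/9 applies: -98.7 × 5/9 = -54.8333°C.
Final Celsius temperature: 85.1500 - 54.8333 = 30.3167°C.
In Rankine: 30.3167 × 1.8 + 491.67 = 546.24°R.

546.24°R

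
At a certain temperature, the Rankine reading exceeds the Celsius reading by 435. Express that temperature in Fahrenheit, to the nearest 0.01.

-95.51°F

Let x be the Rankine reading; then the Celsius reading is 5/9·x - 273.15.
(5/9·x - 273.15) - x = -435  ⇒  (-4/9)·x = -161.85  ⇒  x = 364.1625°R.
In Celsius: (364.1625 - 491.67) × 5/9 = -70.8375°C.
In Fahrenheit: -70.8375 × 1.8 + 32 = -95.51°F.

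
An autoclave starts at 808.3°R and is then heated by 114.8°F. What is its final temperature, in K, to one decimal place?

Initial temperature in Celsius: (808.3 - 491.67) × 5/9 = 175.9056°C.
The 114.8°F change is an interval, so only the factor 5/9 applies: +114.8 × 5/9 = +63.7778°C.
Final Celsius temperature: 175.9056 + 63.7778 = 239.6833°C.
In kelvin: 239.6833 + 273.15 = 512.8 K.

512.8 K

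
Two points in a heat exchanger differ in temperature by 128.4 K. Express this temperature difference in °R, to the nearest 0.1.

Only the scale ratio 1.8 matters for a change in temperature.
128.4 × 1.8 = 231.1.

231.1°R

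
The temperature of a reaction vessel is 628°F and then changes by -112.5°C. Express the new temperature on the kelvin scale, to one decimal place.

491.8 K

Initial temperature in Celsius: (628 - 32) × 5/9 = 331.1111°C.
Final Celsius temperature: 331.1111 - 112.5000 = 218.6111°C.
In kelvin: 218.6111 + 273.15 = 491.8 K.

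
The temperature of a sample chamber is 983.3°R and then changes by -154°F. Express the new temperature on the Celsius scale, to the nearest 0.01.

Initial temperature in Celsius: (983.3 - 491.67) × 5/9 = 273.1278°C.
The 154°F change is an interval, so only the factor 5/9 applies: -154 × 5/9 = -85.5556°C.
Final Celsius temperature: 273.1278 - 85.5556 = 187.5722°C.

187.57°C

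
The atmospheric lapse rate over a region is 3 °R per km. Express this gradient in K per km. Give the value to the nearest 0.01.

1.67 K/km

Since only a temperature interval is involved, the additive offset between the scales drops out.
A change of 1°R is a change of 5/9 K, so 3 × 5/9 = 1.67.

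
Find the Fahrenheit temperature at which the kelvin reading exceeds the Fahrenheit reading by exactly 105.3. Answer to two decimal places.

337.66°F

Let F be the Fahrenheit reading. The kelvin reading is K = 5/9·F + 255.372.
Require K - F = 105.3: (-4/9)·F + 255.372 = 105.3.
F = (105.3 - 255.372) / (-4/9) = 337.66.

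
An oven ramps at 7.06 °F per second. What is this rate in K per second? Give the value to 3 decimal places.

3.922 K/second

The quantity depends on a temperature interval, so only the ratio of degree sizes applies; the offset between the scales is irrelevant.
A change of 1°F is a change of 5/9 K, so 7.06 × 5/9 = 3.922.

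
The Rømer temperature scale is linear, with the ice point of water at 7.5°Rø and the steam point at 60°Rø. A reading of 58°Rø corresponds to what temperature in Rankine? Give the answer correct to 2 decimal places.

664.81°R

Linear interpolation between the fixed points: C = (58 - 7.5) × 100 / (60 - 7.5) = 96.1905°C.
Then 96.1905 × 1.8 + 491.67 = 664.81°R.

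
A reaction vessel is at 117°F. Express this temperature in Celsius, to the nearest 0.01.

47.22°C

In Celsius: (117 - 32) × 5/9 = 47.2222°C.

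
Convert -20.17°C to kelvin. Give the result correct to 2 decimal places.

252.98 K

In kelvin: -20.1700 + 273.15 = 252.98 K.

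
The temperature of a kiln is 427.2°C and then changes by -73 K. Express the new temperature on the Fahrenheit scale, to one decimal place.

The 73 K change is an interval; Kelvin and Celsius degrees are the same size, so ΔC = -73°C.
Final Celsius temperature: 427.2000 - 73.0000 = 354.2000°C.
In Fahrenheit: 354.2000 × 1.8 + 32 = 669.6°F.

669.6°F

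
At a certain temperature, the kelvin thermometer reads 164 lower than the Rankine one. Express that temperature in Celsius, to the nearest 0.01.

-68.15°C

Let x be the Rankine reading; then the kelvin reading is 5/9·x.
(5/9·x) - x = -164  ⇒  (-4/9)·x = -164  ⇒  x = 369.0000°R.
In Celsius: (369 - 491.67) × 5/9 = -68.15°C.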